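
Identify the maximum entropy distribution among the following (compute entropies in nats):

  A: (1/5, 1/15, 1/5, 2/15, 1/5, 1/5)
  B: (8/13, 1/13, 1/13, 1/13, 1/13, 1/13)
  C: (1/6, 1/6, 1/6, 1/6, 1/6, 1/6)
C

For a discrete distribution over n outcomes, entropy is maximized by the uniform distribution.

Computing entropies:
H(A) = 1.7367 nats
H(B) = 1.2853 nats
H(C) = 1.7918 nats

The uniform distribution (where all probabilities equal 1/6) achieves the maximum entropy of log_e(6) = 1.7918 nats.

Distribution C has the highest entropy.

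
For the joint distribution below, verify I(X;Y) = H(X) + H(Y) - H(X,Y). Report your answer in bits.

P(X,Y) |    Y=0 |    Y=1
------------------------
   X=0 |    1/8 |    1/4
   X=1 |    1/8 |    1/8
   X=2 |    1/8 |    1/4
I(X;Y) = 0.0157 bits

Mutual information has multiple equivalent forms:
- I(X;Y) = H(X) - H(X|Y)
- I(X;Y) = H(Y) - H(Y|X)
- I(X;Y) = H(X) + H(Y) - H(X,Y)

Computing all quantities:
H(X) = 1.5613, H(Y) = 0.9544, H(X,Y) = 2.5000
H(X|Y) = 1.5456, H(Y|X) = 0.9387

Verification:
H(X) - H(X|Y) = 1.5613 - 1.5456 = 0.0157
H(Y) - H(Y|X) = 0.9544 - 0.9387 = 0.0157
H(X) + H(Y) - H(X,Y) = 1.5613 + 0.9544 - 2.5000 = 0.0157

All forms give I(X;Y) = 0.0157 bits. ✓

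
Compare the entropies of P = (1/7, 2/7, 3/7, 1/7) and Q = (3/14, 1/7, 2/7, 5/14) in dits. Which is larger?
Q

Computing entropies in dits:
H(P) = 0.5546
H(Q) = 0.5792

Distribution Q has higher entropy.

Intuition: The distribution closer to uniform (more spread out) has higher entropy.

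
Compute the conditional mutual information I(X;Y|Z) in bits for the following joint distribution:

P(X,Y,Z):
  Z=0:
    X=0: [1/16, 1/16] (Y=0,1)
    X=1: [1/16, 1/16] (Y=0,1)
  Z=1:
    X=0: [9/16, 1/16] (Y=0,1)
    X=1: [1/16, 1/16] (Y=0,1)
0.0694 bits

Conditional mutual information: I(X;Y|Z) = H(X|Z) + H(Y|Z) - H(X,Y|Z)

H(Z) = 0.8113
H(X,Z) = 1.5488 → H(X|Z) = 0.7375
H(Y,Z) = 1.5488 → H(Y|Z) = 0.7375
H(X,Y,Z) = 2.2169 → H(X,Y|Z) = 1.4056

I(X;Y|Z) = 0.7375 + 0.7375 - 1.4056 = 0.0694 bits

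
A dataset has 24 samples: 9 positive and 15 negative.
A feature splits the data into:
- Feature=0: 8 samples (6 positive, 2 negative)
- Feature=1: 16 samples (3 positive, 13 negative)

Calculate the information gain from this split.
0.2199 bits

Information Gain = H(Y) - H(Y|Feature)

Before split:
P(positive) = 9/24 = 0.3750
H(Y) = 0.9544 bits

After split:
Feature=0: H = 0.8113 bits (weight = 8/24)
Feature=1: H = 0.6962 bits (weight = 16/24)
H(Y|Feature) = (8/24)×0.8113 + (16/24)×0.6962 = 0.7346 bits

Information Gain = 0.9544 - 0.7346 = 0.2199 bits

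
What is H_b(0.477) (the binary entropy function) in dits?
0.3006 dits

The binary entropy function is:
H(p) = -p log(p) - (1-p) log(1-p)

H(0.477) = -0.477 × log_10(0.477) - 0.523 × log_10(0.523)
H(0.477) = 0.3006 dits

Note: Binary entropy is maximized at p=0.5 (H=1 bit) and minimized at p=0 or p=1 (H=0).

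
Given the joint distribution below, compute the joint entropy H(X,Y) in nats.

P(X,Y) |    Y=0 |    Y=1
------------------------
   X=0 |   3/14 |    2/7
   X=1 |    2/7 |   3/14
1.3761 nats

Joint entropy is H(X,Y) = -Σ_{x,y} p(x,y) log p(x,y).

Summing over all non-zero entries:
H(X,Y) = -[3/14·log_e(3/14) + 2/7·log_e(2/7) + 2/7·log_e(2/7) + 3/14·log_e(3/14)]
H(X,Y) = 1.3761 nats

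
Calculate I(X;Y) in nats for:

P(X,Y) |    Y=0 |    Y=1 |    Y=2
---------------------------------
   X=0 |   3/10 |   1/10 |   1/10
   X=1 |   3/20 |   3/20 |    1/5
0.0475 nats

Mutual information: I(X;Y) = H(X) + H(Y) - H(X,Y)

Marginals:
P(X) = (1/2, 1/2), H(X) = 0.6931 nats
P(Y) = (9/20, 1/4, 3/10), H(Y) = 1.0671 nats

Joint entropy: H(X,Y) = 1.7127 nats

I(X;Y) = 0.6931 + 1.0671 - 1.7127 = 0.0475 nats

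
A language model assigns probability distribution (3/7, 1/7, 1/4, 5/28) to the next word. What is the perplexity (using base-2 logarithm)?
3.6522

Perplexity is 2^H (or exp(H) for natural log).

First, H = -Σ p log p = 1.8688 bits
Perplexity = 2^1.8688 = 3.6522

Interpretation: The model's uncertainty is equivalent to choosing uniformly among 3.7 options.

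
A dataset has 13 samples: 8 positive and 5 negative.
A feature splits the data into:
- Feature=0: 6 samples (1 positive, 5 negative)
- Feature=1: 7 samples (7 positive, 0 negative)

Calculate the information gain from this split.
0.6612 bits

Information Gain = H(Y) - H(Y|Feature)

Before split:
P(positive) = 8/13 = 0.6154
H(Y) = 0.9612 bits

After split:
Feature=0: H = 0.6500 bits (weight = 6/13)
Feature=1: H = 0.0000 bits (weight = 7/13)
H(Y|Feature) = (6/13)×0.6500 + (7/13)×0.0000 = 0.3000 bits

Information Gain = 0.9612 - 0.3000 = 0.6612 bits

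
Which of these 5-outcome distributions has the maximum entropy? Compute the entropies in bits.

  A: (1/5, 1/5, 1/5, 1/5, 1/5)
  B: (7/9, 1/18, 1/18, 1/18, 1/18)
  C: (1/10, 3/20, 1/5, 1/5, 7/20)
A

For a discrete distribution over n outcomes, entropy is maximized by the uniform distribution.

Computing entropies:
H(A) = 2.3219 bits
H(B) = 1.2086 bits
H(C) = 2.2016 bits

The uniform distribution (where all probabilities equal 1/5) achieves the maximum entropy of log_2(5) = 2.3219 bits.

Distribution A has the highest entropy.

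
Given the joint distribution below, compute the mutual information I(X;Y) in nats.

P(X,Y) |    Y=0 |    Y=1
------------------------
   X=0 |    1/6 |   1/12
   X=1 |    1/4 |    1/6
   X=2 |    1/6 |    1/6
0.0086 nats

Mutual information: I(X;Y) = H(X) + H(Y) - H(X,Y)

Marginals:
P(X) = (1/4, 5/12, 1/3), H(X) = 1.0776 nats
P(Y) = (7/12, 5/12), H(Y) = 0.6792 nats

Joint entropy: H(X,Y) = 1.7482 nats

I(X;Y) = 1.0776 + 0.6792 - 1.7482 = 0.0086 nats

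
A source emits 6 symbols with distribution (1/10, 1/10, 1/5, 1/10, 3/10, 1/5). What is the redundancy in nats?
0.0960 nats

Redundancy measures how far a source is from maximum entropy:
R = H_max - H(X)

Maximum entropy for 6 symbols: H_max = log_e(6) = 1.7918 nats
Actual entropy: H(X) = 1.6957 nats
Redundancy: R = 1.7918 - 1.6957 = 0.0960 nats

This redundancy represents potential for compression: the source could be compressed by 0.0960 nats per symbol.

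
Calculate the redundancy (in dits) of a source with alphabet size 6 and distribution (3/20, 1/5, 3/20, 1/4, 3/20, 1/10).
0.0171 dits

Redundancy measures how far a source is from maximum entropy:
R = H_max - H(X)

Maximum entropy for 6 symbols: H_max = log_10(6) = 0.7782 dits
Actual entropy: H(X) = 0.7611 dits
Redundancy: R = 0.7782 - 0.7611 = 0.0171 dits

This redundancy represents potential for compression: the source could be compressed by 0.0171 dits per symbol.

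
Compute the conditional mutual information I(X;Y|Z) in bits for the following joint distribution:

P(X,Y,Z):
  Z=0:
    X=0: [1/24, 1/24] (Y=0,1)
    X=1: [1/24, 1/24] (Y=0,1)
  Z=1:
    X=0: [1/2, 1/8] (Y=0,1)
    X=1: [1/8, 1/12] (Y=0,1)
0.0226 bits

Conditional mutual information: I(X;Y|Z) = H(X|Z) + H(Y|Z) - H(X,Y|Z)

H(Z) = 0.6500
H(X,Z) = 1.4928 → H(X|Z) = 0.8427
H(Y,Z) = 1.4928 → H(Y|Z) = 0.8427
H(X,Y,Z) = 2.3129 → H(X,Y|Z) = 1.6629

I(X;Y|Z) = 0.8427 + 0.8427 - 1.6629 = 0.0226 bits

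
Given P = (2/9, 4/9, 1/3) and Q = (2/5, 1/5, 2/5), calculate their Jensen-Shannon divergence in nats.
0.0382 nats

Jensen-Shannon divergence is:
JSD(P||Q) = 0.5 × D_KL(P||M) + 0.5 × D_KL(Q||M)
where M = 0.5 × (P + Q) is the mixture distribution.

M = 0.5 × (2/9, 4/9, 1/3) + 0.5 × (2/5, 1/5, 2/5) = (0.311111, 0.322222, 11/30)

D_KL(P||M) = 0.0364 nats
D_KL(Q||M) = 0.0399 nats

JSD(P||Q) = 0.5 × 0.0364 + 0.5 × 0.0399 = 0.0382 nats

Unlike KL divergence, JSD is symmetric and bounded: 0 ≤ JSD ≤ log(2).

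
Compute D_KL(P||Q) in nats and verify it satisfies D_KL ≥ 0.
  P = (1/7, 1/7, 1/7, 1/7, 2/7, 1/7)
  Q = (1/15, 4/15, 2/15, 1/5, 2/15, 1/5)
0.1512 nats

KL divergence satisfies the Gibbs inequality: D_KL(P||Q) ≥ 0 for all distributions P, Q.

D_KL(P||Q) = Σ p(x) log(p(x)/q(x))
Term by term:
  x=0: 1/7 × log_e[(1/7)/(1/15)] = 0.1089
  x=1: 1/7 × log_e[(1/7)/(4/15)] = -0.0892
  x=2: 1/7 × log_e[(1/7)/(2/15)] = 0.0099
  x=3: 1/7 × log_e[(1/7)/(1/5)] = -0.0481
  x=4: 2/7 × log_e[(2/7)/(2/15)] = 0.2178
  x=5: 1/7 × log_e[(1/7)/(1/5)] = -0.0481
D_KL(P||Q) = 0.1512 nats

D_KL(P||Q) = 0.1512 ≥ 0 ✓

This non-negativity is a fundamental property: relative entropy cannot be negative because it measures how different Q is from P.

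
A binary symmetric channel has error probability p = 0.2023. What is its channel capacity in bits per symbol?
0.2735 bits

For a binary symmetric channel (BSC) with error probability p:
Capacity C = 1 - H(p) bits per symbol

where H(p) = -p log₂(p) - (1-p) log₂(1-p) is the binary entropy function.

H(0.2023) = 0.7265 bits
C = 1 - 0.7265 = 0.2735 bits per symbol

This means we can reliably transmit up to 0.2735 bits of information per channel use.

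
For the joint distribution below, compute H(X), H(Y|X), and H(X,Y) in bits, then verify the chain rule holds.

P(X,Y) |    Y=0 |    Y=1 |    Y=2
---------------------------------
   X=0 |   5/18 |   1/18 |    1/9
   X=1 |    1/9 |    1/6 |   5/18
H(X,Y) = 2.3936, H(X) = 0.9911, H(Y|X) = 1.4025 (all in bits)

Chain rule: H(X,Y) = H(X) + H(Y|X)

Left side — joint entropy directly:
H(X,Y) = -Σ p(x,y) log p(x,y) = 2.3936 bits

Right side — compute H(Y|X) from the conditional distributions:
P(X) = (4/9, 5/9), so H(X) = 0.9911 bits
H(Y|X) = Σ_x P(X=x) · H(Y|X=x):
  P(Y|X=0) = (5/8, 1/8, 1/4), H(Y|X=0) = 1.2988, weight P(X=0) = 4/9
  P(Y|X=1) = (1/5, 3/10, 1/2), H(Y|X=1) = 1.4855, weight P(X=1) = 5/9
H(Y|X) = 1.4025 bits

H(X) + H(Y|X) = 0.9911 + 1.4025 = 2.3936 bits

Both sides equal 2.3936 bits. ✓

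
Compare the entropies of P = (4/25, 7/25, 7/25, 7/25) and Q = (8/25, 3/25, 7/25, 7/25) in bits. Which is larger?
P

Computing entropies in bits:
H(P) = 1.9657
H(Q) = 1.9215

Distribution P has higher entropy.

Intuition: The distribution closer to uniform (more spread out) has higher entropy.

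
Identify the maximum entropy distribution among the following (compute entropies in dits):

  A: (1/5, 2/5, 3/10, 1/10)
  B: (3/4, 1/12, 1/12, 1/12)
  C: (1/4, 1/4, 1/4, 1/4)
C

For a discrete distribution over n outcomes, entropy is maximized by the uniform distribution.

Computing entropies:
H(A) = 0.5558 dits
H(B) = 0.3635 dits
H(C) = 0.6021 dits

The uniform distribution (where all probabilities equal 1/4) achieves the maximum entropy of log_10(4) = 0.6021 dits.

Distribution C has the highest entropy.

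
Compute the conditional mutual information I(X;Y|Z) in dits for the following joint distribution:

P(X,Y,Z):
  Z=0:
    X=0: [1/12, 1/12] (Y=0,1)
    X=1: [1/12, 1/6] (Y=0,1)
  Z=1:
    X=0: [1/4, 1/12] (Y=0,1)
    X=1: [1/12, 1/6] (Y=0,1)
0.0250 dits

Conditional mutual information: I(X;Y|Z) = H(X|Z) + H(Y|Z) - H(X,Y|Z)

H(Z) = 0.2950
H(X,Z) = 0.5898 → H(X|Z) = 0.2948
H(Y,Z) = 0.5898 → H(Y|Z) = 0.2948
H(X,Y,Z) = 0.8596 → H(X,Y|Z) = 0.5646

I(X;Y|Z) = 0.2948 + 0.2948 - 0.5646 = 0.0250 dits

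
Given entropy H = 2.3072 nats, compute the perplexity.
10.0463

Perplexity is e^H (or exp(H) for natural log).

H = 2.3072 nats
Perplexity = e^2.3072 = 10.0463

Interpretation: The model's uncertainty is equivalent to choosing uniformly among 10.0 options.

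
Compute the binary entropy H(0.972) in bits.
0.1843 bits

The binary entropy function is:
H(p) = -p log(p) - (1-p) log(1-p)

H(0.972) = -0.972 × log_2(0.972) - 0.028 × log_2(0.028)
H(0.972) = 0.1843 bits

Note: Binary entropy is maximized at p=0.5 (H=1 bit) and minimized at p=0 or p=1 (H=0).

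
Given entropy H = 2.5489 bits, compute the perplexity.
5.8519

Perplexity is 2^H (or exp(H) for natural log).

H = 2.5489 bits
Perplexity = 2^2.5489 = 5.8519

Interpretation: The model's uncertainty is equivalent to choosing uniformly among 5.9 options.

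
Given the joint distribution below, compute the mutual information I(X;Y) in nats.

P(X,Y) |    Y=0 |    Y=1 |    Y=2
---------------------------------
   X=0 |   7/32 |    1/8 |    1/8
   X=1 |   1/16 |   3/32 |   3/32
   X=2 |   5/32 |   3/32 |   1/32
0.0405 nats

Mutual information: I(X;Y) = H(X) + H(Y) - H(X,Y)

Marginals:
P(X) = (15/32, 1/4, 9/32), H(X) = 1.0585 nats
P(Y) = (7/16, 5/16, 1/4), H(Y) = 1.0717 nats

Joint entropy: H(X,Y) = 2.0897 nats

I(X;Y) = 1.0585 + 1.0717 - 2.0897 = 0.0405 nats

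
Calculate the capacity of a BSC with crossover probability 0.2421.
0.2015 bits

For a binary symmetric channel (BSC) with error probability p:
Capacity C = 1 - H(p) bits per symbol

where H(p) = -p log₂(p) - (1-p) log₂(1-p) is the binary entropy function.

H(0.2421) = 0.7985 bits
C = 1 - 0.7985 = 0.2015 bits per symbol

This means we can reliably transmit up to 0.2015 bits of information per channel use.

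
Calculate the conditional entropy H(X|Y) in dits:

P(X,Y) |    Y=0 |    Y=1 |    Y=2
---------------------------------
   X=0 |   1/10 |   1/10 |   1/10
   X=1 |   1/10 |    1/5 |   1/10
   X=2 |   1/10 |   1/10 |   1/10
0.4669 dits

Using the chain rule: H(X|Y) = H(X,Y) - H(Y)

First, compute H(X,Y) = 0.9398 dits

Marginal P(Y) = (3/10, 2/5, 3/10)
H(Y) = 0.4729 dits

H(X|Y) = H(X,Y) - H(Y) = 0.9398 - 0.4729 = 0.4669 dits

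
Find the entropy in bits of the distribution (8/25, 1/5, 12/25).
1.4987 bits

Shannon entropy is H(X) = -Σ p(x) log p(x).

For P = (8/25, 1/5, 12/25):
H = -8/25 × log_2(8/25) -1/5 × log_2(1/5) -12/25 × log_2(12/25)
H = 1.4987 bits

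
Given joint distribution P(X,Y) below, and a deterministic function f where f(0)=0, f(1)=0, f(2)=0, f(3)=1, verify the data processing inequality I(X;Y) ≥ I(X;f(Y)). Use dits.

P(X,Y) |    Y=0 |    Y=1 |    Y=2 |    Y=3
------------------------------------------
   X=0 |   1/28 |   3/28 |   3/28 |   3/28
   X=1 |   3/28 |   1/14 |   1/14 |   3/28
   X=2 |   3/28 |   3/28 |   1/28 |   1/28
I(X;Y) = 0.0284, I(X;f(Y)) = 0.0080, inequality holds: 0.0284 ≥ 0.0080

Data Processing Inequality: For any Markov chain X → Y → Z, we have I(X;Y) ≥ I(X;Z).

Here Z = f(Y) is a deterministic function of Y, forming X → Y → Z.

Original I(X;Y) = 0.0284 dits

After applying f:
P(X,Z) where Z=f(Y):
- P(X,Z=0) = P(X,Y=0) + P(X,Y=1) + P(X,Y=2)
- P(X,Z=1) = P(X,Y=3)

I(X;Z) = I(X;f(Y)) = 0.0080 dits

Verification: 0.0284 ≥ 0.0080 ✓

Information cannot be created by processing; the function f can only lose information about X.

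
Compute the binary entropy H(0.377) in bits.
0.9559 bits

The binary entropy function is:
H(p) = -p log(p) - (1-p) log(1-p)

H(0.377) = -0.377 × log_2(0.377) - 0.623 × log_2(0.623)
H(0.377) = 0.9559 bits

Note: Binary entropy is maximized at p=0.5 (H=1 bit) and minimized at p=0 or p=1 (H=0).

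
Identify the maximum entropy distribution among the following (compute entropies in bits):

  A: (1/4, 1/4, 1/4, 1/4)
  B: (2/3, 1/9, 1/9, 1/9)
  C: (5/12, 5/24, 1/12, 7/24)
A

For a discrete distribution over n outcomes, entropy is maximized by the uniform distribution.

Computing entropies:
H(A) = 2.0000 bits
H(B) = 1.4466 bits
H(C) = 1.8149 bits

The uniform distribution (where all probabilities equal 1/4) achieves the maximum entropy of log_2(4) = 2.0000 bits.

Distribution A has the highest entropy.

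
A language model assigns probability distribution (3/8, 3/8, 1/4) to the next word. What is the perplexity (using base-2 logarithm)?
2.9512

Perplexity is 2^H (or exp(H) for natural log).

First, H = -Σ p log p = 1.5613 bits
Perplexity = 2^1.5613 = 2.9512

Interpretation: The model's uncertainty is equivalent to choosing uniformly among 3.0 options.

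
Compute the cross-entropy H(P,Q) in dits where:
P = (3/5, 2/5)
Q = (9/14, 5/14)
0.2940 dits

Cross-entropy: H(P,Q) = -Σ p(x) log q(x)

Alternatively: H(P,Q) = H(P) + D_KL(P||Q)
H(P) = 0.2923 dits
D_KL(P||Q) = 0.0017 dits

H(P,Q) = 0.2923 + 0.0017 = 0.2940 dits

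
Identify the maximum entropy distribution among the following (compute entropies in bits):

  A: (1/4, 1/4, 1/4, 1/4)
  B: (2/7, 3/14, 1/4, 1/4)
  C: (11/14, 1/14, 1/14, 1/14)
A

For a discrete distribution over n outcomes, entropy is maximized by the uniform distribution.

Computing entropies:
H(A) = 2.0000 bits
H(B) = 1.9926 bits
H(C) = 1.0892 bits

The uniform distribution (where all probabilities equal 1/4) achieves the maximum entropy of log_2(4) = 2.0000 bits.

Distribution A has the highest entropy.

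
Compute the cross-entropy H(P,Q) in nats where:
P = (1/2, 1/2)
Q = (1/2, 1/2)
0.6931 nats

Cross-entropy: H(P,Q) = -Σ p(x) log q(x)

Alternatively: H(P,Q) = H(P) + D_KL(P||Q)
H(P) = 0.6931 nats
D_KL(P||Q) = 0.0000 nats

H(P,Q) = 0.6931 + 0.0000 = 0.6931 nats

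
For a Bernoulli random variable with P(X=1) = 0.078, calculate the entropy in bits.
0.3951 bits

The binary entropy function is:
H(p) = -p log(p) - (1-p) log(1-p)

H(0.078) = -0.078 × log_2(0.078) - 0.922 × log_2(0.922)
H(0.078) = 0.3951 bits

Note: Binary entropy is maximized at p=0.5 (H=1 bit) and minimized at p=0 or p=1 (H=0).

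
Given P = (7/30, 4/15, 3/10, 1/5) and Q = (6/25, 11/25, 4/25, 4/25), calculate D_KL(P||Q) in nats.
0.0931 nats

KL divergence: D_KL(P||Q) = Σ p(x) log(p(x)/q(x))

Computing term by term:
  x=0: 7/30 × log_e[(7/30)/(6/25)] = 7/30 × -0.0282 = -0.0066
  x=1: 4/15 × log_e[(4/15)/(11/25)] = 4/15 × -0.5008 = -0.1335
  x=2: 3/10 × log_e[(3/10)/(4/25)] = 3/10 × 0.6286 = 0.1886
  x=3: 1/5 × log_e[(1/5)/(4/25)] = 1/5 × 0.2231 = 0.0446

D_KL(P||Q) = 0.0931 nats

Note: KL divergence is always non-negative and equals 0 iff P = Q.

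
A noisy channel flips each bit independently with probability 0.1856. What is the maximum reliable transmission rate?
0.3078 bits

For a binary symmetric channel (BSC) with error probability p:
Capacity C = 1 - H(p) bits per symbol

where H(p) = -p log₂(p) - (1-p) log₂(1-p) is the binary entropy function.

H(0.1856) = 0.6922 bits
C = 1 - 0.6922 = 0.3078 bits per symbol

This means we can reliably transmit up to 0.3078 bits of information per channel use.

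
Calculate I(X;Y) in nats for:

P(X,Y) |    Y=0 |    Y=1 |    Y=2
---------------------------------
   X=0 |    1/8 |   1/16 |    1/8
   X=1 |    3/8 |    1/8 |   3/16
0.0103 nats

Mutual information: I(X;Y) = H(X) + H(Y) - H(X,Y)

Marginals:
P(X) = (5/16, 11/16), H(X) = 0.6211 nats
P(Y) = (1/2, 3/16, 5/16), H(Y) = 1.0239 nats

Joint entropy: H(X,Y) = 1.6348 nats

I(X;Y) = 0.6211 + 1.0239 - 1.6348 = 0.0103 nats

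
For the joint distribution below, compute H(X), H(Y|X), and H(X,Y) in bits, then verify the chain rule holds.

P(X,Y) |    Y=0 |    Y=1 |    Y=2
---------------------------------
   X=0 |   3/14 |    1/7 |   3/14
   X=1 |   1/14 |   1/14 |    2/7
H(X,Y) = 2.4138, H(X) = 0.9852, H(Y|X) = 1.4286 (all in bits)

Chain rule: H(X,Y) = H(X) + H(Y|X)

Left side — joint entropy directly:
H(X,Y) = -Σ p(x,y) log p(x,y) = 2.4138 bits

Right side — compute H(Y|X) from the conditional distributions:
P(X) = (4/7, 3/7), so H(X) = 0.9852 bits
H(Y|X) = Σ_x P(X=x) · H(Y|X=x):
  P(Y|X=0) = (3/8, 1/4, 3/8), H(Y|X=0) = 1.5613, weight P(X=0) = 4/7
  P(Y|X=1) = (1/6, 1/6, 2/3), H(Y|X=1) = 1.2516, weight P(X=1) = 3/7
H(Y|X) = 1.4286 bits

H(X) + H(Y|X) = 0.9852 + 1.4286 = 2.4138 bits

Both sides equal 2.4138 bits. ✓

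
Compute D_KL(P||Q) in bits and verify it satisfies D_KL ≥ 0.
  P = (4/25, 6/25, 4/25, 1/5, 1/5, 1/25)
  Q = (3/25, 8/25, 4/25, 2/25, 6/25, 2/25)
0.1386 bits

KL divergence satisfies the Gibbs inequality: D_KL(P||Q) ≥ 0 for all distributions P, Q.

D_KL(P||Q) = Σ p(x) log(p(x)/q(x))
Term by term:
  x=0: 4/25 × log_2[(4/25)/(3/25)] = 0.0664
  x=1: 6/25 × log_2[(6/25)/(8/25)] = -0.0996
  x=2: 4/25 × log_2[(4/25)/(4/25)] = 0.0000
  x=3: 1/5 × log_2[(1/5)/(2/25)] = 0.2644
  x=4: 1/5 × log_2[(1/5)/(6/25)] = -0.0526
  x=5: 1/25 × log_2[(1/25)/(2/25)] = -0.0400
D_KL(P||Q) = 0.1386 bits

D_KL(P||Q) = 0.1386 ≥ 0 ✓

This non-negativity is a fundamental property: relative entropy cannot be negative because it measures how different Q is from P.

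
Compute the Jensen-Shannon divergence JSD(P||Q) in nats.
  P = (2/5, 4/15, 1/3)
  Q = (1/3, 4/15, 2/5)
0.0030 nats

Jensen-Shannon divergence is:
JSD(P||Q) = 0.5 × D_KL(P||M) + 0.5 × D_KL(Q||M)
where M = 0.5 × (P + Q) is the mixture distribution.

M = 0.5 × (2/5, 4/15, 1/3) + 0.5 × (1/3, 4/15, 2/5) = (11/30, 4/15, 11/30)

D_KL(P||M) = 0.0030 nats
D_KL(Q||M) = 0.0030 nats

JSD(P||Q) = 0.5 × 0.0030 + 0.5 × 0.0030 = 0.0030 nats

Unlike KL divergence, JSD is symmetric and bounded: 0 ≤ JSD ≤ log(2).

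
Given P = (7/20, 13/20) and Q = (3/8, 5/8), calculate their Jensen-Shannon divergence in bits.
0.0005 bits

Jensen-Shannon divergence is:
JSD(P||Q) = 0.5 × D_KL(P||M) + 0.5 × D_KL(Q||M)
where M = 0.5 × (P + Q) is the mixture distribution.

M = 0.5 × (7/20, 13/20) + 0.5 × (3/8, 5/8) = (0.3625, 0.6375)

D_KL(P||M) = 0.0005 bits
D_KL(Q||M) = 0.0005 bits

JSD(P||Q) = 0.5 × 0.0005 + 0.5 × 0.0005 = 0.0005 bits

Unlike KL divergence, JSD is symmetric and bounded: 0 ≤ JSD ≤ log(2).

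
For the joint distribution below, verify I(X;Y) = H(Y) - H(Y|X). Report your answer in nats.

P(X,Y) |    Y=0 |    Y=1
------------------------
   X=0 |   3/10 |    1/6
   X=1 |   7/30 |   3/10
I(X;Y) = 0.0213 nats

Mutual information has multiple equivalent forms:
- I(X;Y) = H(X) - H(X|Y)
- I(X;Y) = H(Y) - H(Y|X)
- I(X;Y) = H(X) + H(Y) - H(X,Y)

Computing all quantities:
H(X) = 0.6909, H(Y) = 0.6909, H(X,Y) = 1.3606
H(X|Y) = 0.6697, H(Y|X) = 0.6697

Verification:
H(X) - H(X|Y) = 0.6909 - 0.6697 = 0.0213
H(Y) - H(Y|X) = 0.6909 - 0.6697 = 0.0213
H(X) + H(Y) - H(X,Y) = 0.6909 + 0.6909 - 1.3606 = 0.0213

All forms give I(X;Y) = 0.0213 nats. ✓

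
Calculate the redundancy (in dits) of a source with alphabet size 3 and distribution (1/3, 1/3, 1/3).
0.0000 dits

Redundancy measures how far a source is from maximum entropy:
R = H_max - H(X)

Maximum entropy for 3 symbols: H_max = log_10(3) = 0.4771 dits
Actual entropy: H(X) = 0.4771 dits
Redundancy: R = 0.4771 - 0.4771 = 0.0000 dits

This redundancy represents potential for compression: the source could be compressed by 0.0000 dits per symbol.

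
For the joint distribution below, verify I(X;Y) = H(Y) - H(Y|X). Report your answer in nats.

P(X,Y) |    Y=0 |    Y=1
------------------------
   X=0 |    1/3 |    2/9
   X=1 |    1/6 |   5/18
I(X;Y) = 0.0252 nats

Mutual information has multiple equivalent forms:
- I(X;Y) = H(X) - H(X|Y)
- I(X;Y) = H(Y) - H(Y|X)
- I(X;Y) = H(X) + H(Y) - H(X,Y)

Computing all quantities:
H(X) = 0.6870, H(Y) = 0.6931, H(X,Y) = 1.3549
H(X|Y) = 0.6617, H(Y|X) = 0.6679

Verification:
H(X) - H(X|Y) = 0.6870 - 0.6617 = 0.0252
H(Y) - H(Y|X) = 0.6931 - 0.6679 = 0.0252
H(X) + H(Y) - H(X,Y) = 0.6870 + 0.6931 - 1.3549 = 0.0252

All forms give I(X;Y) = 0.0252 nats. ✓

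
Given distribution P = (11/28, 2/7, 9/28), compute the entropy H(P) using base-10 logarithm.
0.4733 dits

Shannon entropy is H(X) = -Σ p(x) log p(x).

For P = (11/28, 2/7, 9/28):
H = -11/28 × log_10(11/28) -2/7 × log_10(2/7) -9/28 × log_10(9/28)
H = 0.4733 dits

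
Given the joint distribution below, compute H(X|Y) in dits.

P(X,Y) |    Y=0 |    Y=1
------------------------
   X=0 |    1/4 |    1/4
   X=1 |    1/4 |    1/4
0.3010 dits

Using the chain rule: H(X|Y) = H(X,Y) - H(Y)

First, compute H(X,Y) = 0.6021 dits

Marginal P(Y) = (1/2, 1/2)
H(Y) = 0.3010 dits

H(X|Y) = H(X,Y) - H(Y) = 0.6021 - 0.3010 = 0.3010 dits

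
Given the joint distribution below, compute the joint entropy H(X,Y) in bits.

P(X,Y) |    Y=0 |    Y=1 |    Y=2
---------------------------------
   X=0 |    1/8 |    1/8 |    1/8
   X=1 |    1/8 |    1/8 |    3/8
2.4056 bits

Joint entropy is H(X,Y) = -Σ_{x,y} p(x,y) log p(x,y).

Summing over all non-zero entries:
H(X,Y) = -[1/8·log_2(1/8) + 1/8·log_2(1/8) + 1/8·log_2(1/8) + 1/8·log_2(1/8) + 1/8·log_2(1/8) + 3/8·log_2(3/8)]
H(X,Y) = 2.4056 bits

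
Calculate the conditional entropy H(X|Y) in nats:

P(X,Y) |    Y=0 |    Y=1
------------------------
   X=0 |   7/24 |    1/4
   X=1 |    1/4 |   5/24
0.6896 nats

Using the chain rule: H(X|Y) = H(X,Y) - H(Y)

First, compute H(X,Y) = 1.3793 nats

Marginal P(Y) = (13/24, 11/24)
H(Y) = 0.6897 nats

H(X|Y) = H(X,Y) - H(Y) = 1.3793 - 0.6897 = 0.6896 nats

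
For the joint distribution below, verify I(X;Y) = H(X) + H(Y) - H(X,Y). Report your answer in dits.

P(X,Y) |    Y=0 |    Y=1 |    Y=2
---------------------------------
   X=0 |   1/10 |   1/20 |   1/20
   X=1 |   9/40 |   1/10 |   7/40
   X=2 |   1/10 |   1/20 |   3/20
I(X;Y) = 0.0077 dits

Mutual information has multiple equivalent forms:
- I(X;Y) = H(X) - H(X|Y)
- I(X;Y) = H(Y) - H(Y|X)
- I(X;Y) = H(X) + H(Y) - H(X,Y)

Computing all quantities:
H(X) = 0.4472, H(Y) = 0.4575, H(X,Y) = 0.8970
H(X|Y) = 0.4395, H(Y|X) = 0.4498

Verification:
H(X) - H(X|Y) = 0.4472 - 0.4395 = 0.0077
H(Y) - H(Y|X) = 0.4575 - 0.4498 = 0.0077
H(X) + H(Y) - H(X,Y) = 0.4472 + 0.4575 - 0.8970 = 0.0077

All forms give I(X;Y) = 0.0077 dits. ✓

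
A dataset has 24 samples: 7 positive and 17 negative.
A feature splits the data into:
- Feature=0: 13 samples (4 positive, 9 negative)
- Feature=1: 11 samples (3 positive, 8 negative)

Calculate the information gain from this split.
0.0011 bits

Information Gain = H(Y) - H(Y|Feature)

Before split:
P(positive) = 7/24 = 0.2917
H(Y) = 0.8709 bits

After split:
Feature=0: H = 0.8905 bits (weight = 13/24)
Feature=1: H = 0.8454 bits (weight = 11/24)
H(Y|Feature) = (13/24)×0.8905 + (11/24)×0.8454 = 0.8698 bits

Information Gain = 0.8709 - 0.8698 = 0.0011 bits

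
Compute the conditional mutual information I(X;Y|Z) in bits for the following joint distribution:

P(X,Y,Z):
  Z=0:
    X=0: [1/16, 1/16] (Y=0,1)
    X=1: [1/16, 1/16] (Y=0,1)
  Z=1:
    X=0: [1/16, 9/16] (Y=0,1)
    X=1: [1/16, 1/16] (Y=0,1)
0.0694 bits

Conditional mutual information: I(X;Y|Z) = H(X|Z) + H(Y|Z) - H(X,Y|Z)

H(Z) = 0.8113
H(X,Z) = 1.5488 → H(X|Z) = 0.7375
H(Y,Z) = 1.5488 → H(Y|Z) = 0.7375
H(X,Y,Z) = 2.2169 → H(X,Y|Z) = 1.4056

I(X;Y|Z) = 0.7375 + 0.7375 - 1.4056 = 0.0694 bits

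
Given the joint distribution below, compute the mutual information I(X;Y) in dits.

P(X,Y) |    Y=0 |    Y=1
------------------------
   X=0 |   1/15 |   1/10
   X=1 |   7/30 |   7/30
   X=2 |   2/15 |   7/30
0.0036 dits

Mutual information: I(X;Y) = H(X) + H(Y) - H(X,Y)

Marginals:
P(X) = (1/6, 7/15, 11/30), H(X) = 0.4439 dits
P(Y) = (13/30, 17/30), H(Y) = 0.2972 dits

Joint entropy: H(X,Y) = 0.7375 dits

I(X;Y) = 0.4439 + 0.2972 - 0.7375 = 0.0036 dits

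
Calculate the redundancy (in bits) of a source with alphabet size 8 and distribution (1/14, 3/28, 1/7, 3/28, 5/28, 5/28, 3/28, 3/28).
0.0583 bits

Redundancy measures how far a source is from maximum entropy:
R = H_max - H(X)

Maximum entropy for 8 symbols: H_max = log_2(8) = 3.0000 bits
Actual entropy: H(X) = 2.9417 bits
Redundancy: R = 3.0000 - 2.9417 = 0.0583 bits

This redundancy represents potential for compression: the source could be compressed by 0.0583 bits per symbol.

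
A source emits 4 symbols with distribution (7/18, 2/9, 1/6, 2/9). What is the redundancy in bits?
0.0749 bits

Redundancy measures how far a source is from maximum entropy:
R = H_max - H(X)

Maximum entropy for 4 symbols: H_max = log_2(4) = 2.0000 bits
Actual entropy: H(X) = 1.9251 bits
Redundancy: R = 2.0000 - 1.9251 = 0.0749 bits

This redundancy represents potential for compression: the source could be compressed by 0.0749 bits per symbol.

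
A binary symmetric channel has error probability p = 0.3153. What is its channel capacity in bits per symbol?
0.1008 bits

For a binary symmetric channel (BSC) with error probability p:
Capacity C = 1 - H(p) bits per symbol

where H(p) = -p log₂(p) - (1-p) log₂(1-p) is the binary entropy function.

H(0.3153) = 0.8992 bits
C = 1 - 0.8992 = 0.1008 bits per symbol

This means we can reliably transmit up to 0.1008 bits of information per channel use.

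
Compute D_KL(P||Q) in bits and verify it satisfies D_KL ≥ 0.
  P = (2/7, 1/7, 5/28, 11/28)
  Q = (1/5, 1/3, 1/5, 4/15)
0.1628 bits

KL divergence satisfies the Gibbs inequality: D_KL(P||Q) ≥ 0 for all distributions P, Q.

D_KL(P||Q) = Σ p(x) log(p(x)/q(x))
Term by term:
  x=0: 2/7 × log_2[(2/7)/(1/5)] = 0.1470
  x=1: 1/7 × log_2[(1/7)/(1/3)] = -0.1746
  x=2: 5/28 × log_2[(5/28)/(1/5)] = -0.0292
  x=3: 11/28 × log_2[(11/28)/(4/15)] = 0.2196
D_KL(P||Q) = 0.1628 bits

D_KL(P||Q) = 0.1628 ≥ 0 ✓

This non-negativity is a fundamental property: relative entropy cannot be negative because it measures how different Q is from P.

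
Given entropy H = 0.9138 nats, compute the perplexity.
2.4938

Perplexity is e^H (or exp(H) for natural log).

H = 0.9138 nats
Perplexity = e^0.9138 = 2.4938

Interpretation: The model's uncertainty is equivalent to choosing uniformly among 2.5 options.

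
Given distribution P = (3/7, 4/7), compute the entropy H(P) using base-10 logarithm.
0.2966 dits

Shannon entropy is H(X) = -Σ p(x) log p(x).

For P = (3/7, 4/7):
H = -3/7 × log_10(3/7) -4/7 × log_10(4/7)
H = 0.2966 dits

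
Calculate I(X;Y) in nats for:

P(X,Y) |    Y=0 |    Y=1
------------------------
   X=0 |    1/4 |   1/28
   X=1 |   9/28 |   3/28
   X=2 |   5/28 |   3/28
0.0247 nats

Mutual information: I(X;Y) = H(X) + H(Y) - H(X,Y)

Marginals:
P(X) = (2/7, 3/7, 2/7), H(X) = 1.0790 nats
P(Y) = (3/4, 1/4), H(Y) = 0.5623 nats

Joint entropy: H(X,Y) = 1.6167 nats

I(X;Y) = 1.0790 + 0.5623 - 1.6167 = 0.0247 nats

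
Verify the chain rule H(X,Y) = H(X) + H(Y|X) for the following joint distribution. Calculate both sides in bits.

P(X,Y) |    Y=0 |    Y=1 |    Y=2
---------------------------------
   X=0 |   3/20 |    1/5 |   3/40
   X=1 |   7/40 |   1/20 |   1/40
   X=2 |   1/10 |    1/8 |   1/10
H(X,Y) = 2.9838, H(X) = 1.5516, H(Y|X) = 1.4322 (all in bits)

Chain rule: H(X,Y) = H(X) + H(Y|X)

Left side — joint entropy directly:
H(X,Y) = -Σ p(x,y) log p(x,y) = 2.9838 bits

Right side — compute H(Y|X) from the conditional distributions:
P(X) = (17/40, 1/4, 13/40), so H(X) = 1.5516 bits
H(Y|X) = Σ_x P(X=x) · H(Y|X=x):
  P(Y|X=0) = (6/17, 8/17, 3/17), H(Y|X=0) = 1.4837, weight P(X=0) = 17/40
  P(Y|X=1) = (7/10, 1/5, 1/10), H(Y|X=1) = 1.1568, weight P(X=1) = 1/4
  P(Y|X=2) = (4/13, 5/13, 4/13), H(Y|X=2) = 1.5766, weight P(X=2) = 13/40
H(Y|X) = 1.4322 bits

H(X) + H(Y|X) = 1.5516 + 1.4322 = 2.9838 bits

Both sides equal 2.9838 bits. ✓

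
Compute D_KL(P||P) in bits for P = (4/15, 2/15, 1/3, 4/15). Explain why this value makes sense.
0.0000 bits

KL divergence satisfies the Gibbs inequality: D_KL(P||Q) ≥ 0 for all distributions P, Q.

D_KL(P||Q) = Σ p(x) log(p(x)/q(x))
Each term is p(x) × log_2(p(x)/p(x)) = p(x) × log_2(1) = 0, so the sum is 0.
D_KL(P||Q) = 0.0000 bits

When P = Q, the KL divergence is exactly 0, as there is no 'divergence' between identical distributions.

This non-negativity is a fundamental property: relative entropy cannot be negative because it measures how different Q is from P.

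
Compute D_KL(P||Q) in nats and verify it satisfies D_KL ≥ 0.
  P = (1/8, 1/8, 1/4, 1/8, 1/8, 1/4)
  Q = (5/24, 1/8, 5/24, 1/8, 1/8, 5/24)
0.0273 nats

KL divergence satisfies the Gibbs inequality: D_KL(P||Q) ≥ 0 for all distributions P, Q.

D_KL(P||Q) = Σ p(x) log(p(x)/q(x))
Term by term:
  x=0: 1/8 × log_e[(1/8)/(5/24)] = -0.0639
  x=1: 1/8 × log_e[(1/8)/(1/8)] = 0.0000
  x=2: 1/4 × log_e[(1/4)/(5/24)] = 0.0456
  x=3: 1/8 × log_e[(1/8)/(1/8)] = 0.0000
  x=4: 1/8 × log_e[(1/8)/(1/8)] = 0.0000
  x=5: 1/4 × log_e[(1/4)/(5/24)] = 0.0456
D_KL(P||Q) = 0.0273 nats

D_KL(P||Q) = 0.0273 ≥ 0 ✓

This non-negativity is a fundamental property: relative entropy cannot be negative because it measures how different Q is from P.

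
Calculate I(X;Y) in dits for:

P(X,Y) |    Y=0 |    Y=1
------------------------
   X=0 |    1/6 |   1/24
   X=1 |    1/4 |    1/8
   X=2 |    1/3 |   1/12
0.0047 dits

Mutual information: I(X;Y) = H(X) + H(Y) - H(X,Y)

Marginals:
P(X) = (5/24, 3/8, 5/12), H(X) = 0.4601 dits
P(Y) = (3/4, 1/4), H(Y) = 0.2442 dits

Joint entropy: H(X,Y) = 0.6996 dits

I(X;Y) = 0.4601 + 0.2442 - 0.6996 = 0.0047 dits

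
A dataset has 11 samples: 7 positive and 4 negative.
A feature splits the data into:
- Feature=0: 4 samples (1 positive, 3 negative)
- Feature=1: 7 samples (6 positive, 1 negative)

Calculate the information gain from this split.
0.2741 bits

Information Gain = H(Y) - H(Y|Feature)

Before split:
P(positive) = 7/11 = 0.6364
H(Y) = 0.9457 bits

After split:
Feature=0: H = 0.8113 bits (weight = 4/11)
Feature=1: H = 0.5917 bits (weight = 7/11)
H(Y|Feature) = (4/11)×0.8113 + (7/11)×0.5917 = 0.6715 bits

Information Gain = 0.9457 - 0.6715 = 0.2741 bits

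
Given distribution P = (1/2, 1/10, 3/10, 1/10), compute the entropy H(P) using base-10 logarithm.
0.5074 dits

Shannon entropy is H(X) = -Σ p(x) log p(x).

For P = (1/2, 1/10, 3/10, 1/10):
H = -1/2 × log_10(1/2) -1/10 × log_10(1/10) -3/10 × log_10(3/10) -1/10 × log_10(1/10)
H = 0.5074 dits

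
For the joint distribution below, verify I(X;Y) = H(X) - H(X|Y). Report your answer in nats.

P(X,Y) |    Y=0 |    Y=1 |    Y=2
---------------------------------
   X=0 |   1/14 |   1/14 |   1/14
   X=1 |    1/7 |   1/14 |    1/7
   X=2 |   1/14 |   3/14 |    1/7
I(X;Y) = 0.0477 nats

Mutual information has multiple equivalent forms:
- I(X;Y) = H(X) - H(X|Y)
- I(X;Y) = H(Y) - H(Y|X)
- I(X;Y) = H(X) + H(Y) - H(X,Y)

Computing all quantities:
H(X) = 1.0609, H(Y) = 1.0934, H(X,Y) = 2.1066
H(X|Y) = 1.0132, H(Y|X) = 1.0456

Verification:
H(X) - H(X|Y) = 1.0609 - 1.0132 = 0.0477
H(Y) - H(Y|X) = 1.0934 - 1.0456 = 0.0477
H(X) + H(Y) - H(X,Y) = 1.0609 + 1.0934 - 2.1066 = 0.0477

All forms give I(X;Y) = 0.0477 nats. ✓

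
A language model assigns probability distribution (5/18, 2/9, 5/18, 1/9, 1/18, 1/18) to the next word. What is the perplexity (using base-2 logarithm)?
5.0086

Perplexity is 2^H (or exp(H) for natural log).

First, H = -Σ p log p = 2.3244 bits
Perplexity = 2^2.3244 = 5.0086

Interpretation: The model's uncertainty is equivalent to choosing uniformly among 5.0 options.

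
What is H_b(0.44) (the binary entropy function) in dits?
0.2979 dits

The binary entropy function is:
H(p) = -p log(p) - (1-p) log(1-p)

H(0.44) = -0.44 × log_10(0.44) - 0.56 × log_10(0.56)
H(0.44) = 0.2979 dits

Note: Binary entropy is maximized at p=0.5 (H=1 bit) and minimized at p=0 or p=1 (H=0).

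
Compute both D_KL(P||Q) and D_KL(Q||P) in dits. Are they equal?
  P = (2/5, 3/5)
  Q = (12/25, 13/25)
D_KL(P||Q) = 0.0056, D_KL(Q||P) = 0.0057

KL divergence is not symmetric: D_KL(P||Q) ≠ D_KL(Q||P) in general.

D_KL(P||Q) = 0.0056 dits
D_KL(Q||P) = 0.0057 dits

No, they are not equal!

This asymmetry is why KL divergence is not a true distance metric.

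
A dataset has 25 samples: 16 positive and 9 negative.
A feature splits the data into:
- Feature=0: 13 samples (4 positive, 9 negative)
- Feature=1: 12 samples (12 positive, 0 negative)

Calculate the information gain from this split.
0.4796 bits

Information Gain = H(Y) - H(Y|Feature)

Before split:
P(positive) = 16/25 = 0.6400
H(Y) = 0.9427 bits

After split:
Feature=0: H = 0.8905 bits (weight = 13/25)
Feature=1: H = 0.0000 bits (weight = 12/25)
H(Y|Feature) = (13/25)×0.8905 + (12/25)×0.0000 = 0.4631 bits

Information Gain = 0.9427 - 0.4631 = 0.4796 bits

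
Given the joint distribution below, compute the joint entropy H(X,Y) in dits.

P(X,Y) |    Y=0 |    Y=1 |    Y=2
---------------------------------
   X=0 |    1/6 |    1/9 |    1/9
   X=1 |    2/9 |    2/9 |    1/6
0.7618 dits

Joint entropy is H(X,Y) = -Σ_{x,y} p(x,y) log p(x,y).

Summing over all non-zero entries:
H(X,Y) = -[1/6·log_10(1/6) + 1/9·log_10(1/9) + 1/9·log_10(1/9) + 2/9·log_10(2/9) + 2/9·log_10(2/9) + 1/6·log_10(1/6)]
H(X,Y) = 0.7618 dits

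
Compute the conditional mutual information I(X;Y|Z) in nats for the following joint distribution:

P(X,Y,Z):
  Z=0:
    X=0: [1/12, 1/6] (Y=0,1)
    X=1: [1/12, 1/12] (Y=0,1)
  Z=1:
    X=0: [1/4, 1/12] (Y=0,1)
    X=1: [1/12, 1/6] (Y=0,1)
0.0576 nats

Conditional mutual information: I(X;Y|Z) = H(X|Z) + H(Y|Z) - H(X,Y|Z)

H(Z) = 0.6792
H(X,Z) = 1.3580 → H(X|Z) = 0.6788
H(Y,Z) = 1.3580 → H(Y|Z) = 0.6788
H(X,Y,Z) = 1.9792 → H(X,Y|Z) = 1.3000

I(X;Y|Z) = 0.6788 + 0.6788 - 1.3000 = 0.0576 nats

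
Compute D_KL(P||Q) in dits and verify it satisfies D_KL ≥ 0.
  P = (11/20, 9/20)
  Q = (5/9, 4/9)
0.0000 dits

KL divergence satisfies the Gibbs inequality: D_KL(P||Q) ≥ 0 for all distributions P, Q.

D_KL(P||Q) = Σ p(x) log(p(x)/q(x))
Term by term:
  x=0: 11/20 × log_10[(11/20)/(5/9)] = -0.0024
  x=1: 9/20 × log_10[(9/20)/(4/9)] = 0.0024
D_KL(P||Q) = 0.0000 dits

D_KL(P||Q) = 0.0000 ≥ 0 ✓

This non-negativity is a fundamental property: relative entropy cannot be negative because it measures how different Q is from P.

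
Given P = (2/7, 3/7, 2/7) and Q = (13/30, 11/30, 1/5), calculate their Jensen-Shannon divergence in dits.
0.0055 dits

Jensen-Shannon divergence is:
JSD(P||Q) = 0.5 × D_KL(P||M) + 0.5 × D_KL(Q||M)
where M = 0.5 × (P + Q) is the mixture distribution.

M = 0.5 × (2/7, 3/7, 2/7) + 0.5 × (13/30, 11/30, 1/5) = (0.359524, 0.397619, 0.242857)

D_KL(P||M) = 0.0056 dits
D_KL(Q||M) = 0.0054 dits

JSD(P||Q) = 0.5 × 0.0056 + 0.5 × 0.0054 = 0.0055 dits

Unlike KL divergence, JSD is symmetric and bounded: 0 ≤ JSD ≤ log(2).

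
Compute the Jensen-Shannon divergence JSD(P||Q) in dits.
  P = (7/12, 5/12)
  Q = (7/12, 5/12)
0.0000 dits

Jensen-Shannon divergence is:
JSD(P||Q) = 0.5 × D_KL(P||M) + 0.5 × D_KL(Q||M)
where M = 0.5 × (P + Q) is the mixture distribution.

M = 0.5 × (7/12, 5/12) + 0.5 × (7/12, 5/12) = (7/12, 5/12)

D_KL(P||M) = 0.0000 dits
D_KL(Q||M) = 0.0000 dits

JSD(P||Q) = 0.5 × 0.0000 + 0.5 × 0.0000 = 0.0000 dits

Unlike KL divergence, JSD is symmetric and bounded: 0 ≤ JSD ≤ log(2).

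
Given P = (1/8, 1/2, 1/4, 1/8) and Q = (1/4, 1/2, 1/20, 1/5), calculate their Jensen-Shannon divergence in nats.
0.0514 nats

Jensen-Shannon divergence is:
JSD(P||Q) = 0.5 × D_KL(P||M) + 0.5 × D_KL(Q||M)
where M = 0.5 × (P + Q) is the mixture distribution.

M = 0.5 × (1/8, 1/2, 1/4, 1/8) + 0.5 × (1/4, 1/2, 1/20, 1/5) = (3/16, 1/2, 3/20, 0.1625)

D_KL(P||M) = 0.0442 nats
D_KL(Q||M) = 0.0585 nats

JSD(P||Q) = 0.5 × 0.0442 + 0.5 × 0.0585 = 0.0514 nats

Unlike KL divergence, JSD is symmetric and bounded: 0 ≤ JSD ≤ log(2).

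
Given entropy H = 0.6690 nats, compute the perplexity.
1.9523

Perplexity is e^H (or exp(H) for natural log).

H = 0.6690 nats
Perplexity = e^0.6690 = 1.9523

Interpretation: The model's uncertainty is equivalent to choosing uniformly among 2.0 options.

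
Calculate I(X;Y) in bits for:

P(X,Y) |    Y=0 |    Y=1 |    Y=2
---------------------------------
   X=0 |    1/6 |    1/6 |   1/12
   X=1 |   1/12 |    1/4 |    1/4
0.0753 bits

Mutual information: I(X;Y) = H(X) + H(Y) - H(X,Y)

Marginals:
P(X) = (5/12, 7/12), H(X) = 0.9799 bits
P(Y) = (1/4, 5/12, 1/3), H(Y) = 1.5546 bits

Joint entropy: H(X,Y) = 2.4591 bits

I(X;Y) = 0.9799 + 1.5546 - 2.4591 = 0.0753 bits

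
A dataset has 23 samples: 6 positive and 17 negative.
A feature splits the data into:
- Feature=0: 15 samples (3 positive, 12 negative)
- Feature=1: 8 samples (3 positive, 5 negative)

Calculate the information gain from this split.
0.0253 bits

Information Gain = H(Y) - H(Y|Feature)

Before split:
P(positive) = 6/23 = 0.2609
H(Y) = 0.8281 bits

After split:
Feature=0: H = 0.7219 bits (weight = 15/23)
Feature=1: H = 0.9544 bits (weight = 8/23)
H(Y|Feature) = (15/23)×0.7219 + (8/23)×0.9544 = 0.8028 bits

Information Gain = 0.8281 - 0.8028 = 0.0253 bits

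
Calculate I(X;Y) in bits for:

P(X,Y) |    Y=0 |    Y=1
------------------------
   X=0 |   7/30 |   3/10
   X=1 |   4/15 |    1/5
0.0129 bits

Mutual information: I(X;Y) = H(X) + H(Y) - H(X,Y)

Marginals:
P(X) = (8/15, 7/15), H(X) = 0.9968 bits
P(Y) = (1/2, 1/2), H(Y) = 1.0000 bits

Joint entropy: H(X,Y) = 1.9839 bits

I(X;Y) = 0.9968 + 1.0000 - 1.9839 = 0.0129 bits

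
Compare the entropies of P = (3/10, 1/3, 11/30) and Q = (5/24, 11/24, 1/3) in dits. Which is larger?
P

Computing entropies in dits:
H(P) = 0.4757
H(Q) = 0.4563

Distribution P has higher entropy.

Intuition: The distribution closer to uniform (more spread out) has higher entropy.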